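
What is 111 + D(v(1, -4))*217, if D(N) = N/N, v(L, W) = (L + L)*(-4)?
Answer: 328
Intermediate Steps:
v(L, W) = -8*L (v(L, W) = (2*L)*(-4) = -8*L)
D(N) = 1
111 + D(v(1, -4))*217 = 111 + 1*217 = 111 + 217 = 328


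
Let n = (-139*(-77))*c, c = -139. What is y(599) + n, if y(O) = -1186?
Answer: -1488903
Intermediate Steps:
n = -1487717 (n = -139*(-77)*(-139) = 10703*(-139) = -1487717)
y(599) + n = -1186 - 1487717 = -1488903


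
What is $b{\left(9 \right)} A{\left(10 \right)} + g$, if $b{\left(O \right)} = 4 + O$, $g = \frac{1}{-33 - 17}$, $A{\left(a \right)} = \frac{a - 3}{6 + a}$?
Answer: $\frac{2267}{400} \approx 5.6675$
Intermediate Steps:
$A{\left(a \right)} = \frac{-3 + a}{6 + a}$
$g = - \frac{1}{50}$ ($g = \frac{1}{-50} = - \frac{1}{50} \approx -0.02$)
$b{\left(9 \right)} A{\left(10 \right)} + g = \left(4 + 9\right) \frac{-3 + 10}{6 + 10} - \frac{1}{50} = 13 \cdot \frac{1}{16} \cdot 7 - \frac{1}{50} = 13 \cdot \frac{7}{16} - \frac{1}{50} = \frac{91}{16} - \frac{1}{50} = \frac{2267}{400}$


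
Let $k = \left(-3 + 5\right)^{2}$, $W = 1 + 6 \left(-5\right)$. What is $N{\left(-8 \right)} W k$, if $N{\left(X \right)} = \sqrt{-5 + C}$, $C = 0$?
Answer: $- 116 i \sqrt{5} \approx - 259.38 i$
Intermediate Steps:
$W = -29$ ($W = 1 - 30 = -29$)
$k = 4$ ($k = 2^{2} = 4$)
$N{\left(X \right)} = i \sqrt{5}$ ($N{\left(X \right)} = \sqrt{-5 + 0} = \sqrt{-5} = i \sqrt{5}$)
$N{\left(-8 \right)} W k = i \sqrt{5} \left(-29\right) 4 = - 29 i \sqrt{5} \cdot 4 = - 116 i \sqrt{5}$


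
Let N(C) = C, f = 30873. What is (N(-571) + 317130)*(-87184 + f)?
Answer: -17825753849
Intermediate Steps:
(N(-571) + 317130)*(-87184 + f) = (-571 + 317130)*(-87184 + 30873) = 316559*(-56311) = -17825753849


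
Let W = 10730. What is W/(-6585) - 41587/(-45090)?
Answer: -13997687/19794510 ≈ -0.70715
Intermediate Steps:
W/(-6585) - 41587/(-45090) = 10730/(-6585) - 41587/(-45090) = 10730*(-1/6585) - 41587*(-1/45090) = -2146/1317 + 41587/45090 = -13997687/19794510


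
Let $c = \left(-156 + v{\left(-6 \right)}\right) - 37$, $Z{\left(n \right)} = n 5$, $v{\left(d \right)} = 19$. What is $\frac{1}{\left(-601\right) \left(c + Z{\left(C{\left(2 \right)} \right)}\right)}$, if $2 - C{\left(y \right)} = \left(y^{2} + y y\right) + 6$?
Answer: $\frac{1}{140634} \approx 7.1107 \cdot 10^{-6}$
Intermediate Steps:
$C{\left(y \right)} = -4 - 2 y^{2}$ ($C{\left(y \right)} = 2 - \left(\left(y^{2} + y y\right) + 6\right) = 2 - \left(\left(y^{2} + y^{2}\right) + 6\right) = 2 - \left(2 y^{2} + 6\right) = 2 - \left(6 + 2 y^{2}\right) = -4 - 2 y^{2}$)
$Z{\left(n \right)} = 5 n$
$c = -174$ ($c = \left(-156 + 19\right) - 37 = -137 - 37 = -174$)
$\frac{1}{\left(-601\right) \left(c + Z{\left(C{\left(2 \right)} \right)}\right)} = \frac{1}{\left(-601\right) \left(-174 + 5 \left(-4 - 2 \cdot 2^{2}\right)\right)} = - \frac{1}{601 \left(-174 + 5 \left(-4 - 8\right)\right)} = - \frac{1}{601 \left(-174 + 5 \left(-12\right)\right)} = - \frac{1}{601 \left(-174 - 60\right)} = - \frac{1}{601 \left(-234\right)} = \left(- \frac{1}{601}\right) \left(- \frac{1}{234}\right) = \frac{1}{140634}$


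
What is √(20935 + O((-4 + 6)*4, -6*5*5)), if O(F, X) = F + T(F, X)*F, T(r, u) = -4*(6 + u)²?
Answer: 3*I*√71401 ≈ 801.63*I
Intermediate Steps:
O(F, X) = F - 4*F*(6 + X)² (O(F, X) = F + (-4*(6 + X)²)*F = F - 4*F*(6 + X)²)
√(20935 + O((-4 + 6)*4, -6*5*5)) = √(20935 + ((-4 + 6)*4 - 4*(-4 + 6)*4*(6 - 6*5*5)²)) = √(20935 + (2*4 - 4*2*4*(6 - 30*5)²)) = √(20935 + (8 - 4*8*(6 - 150)²)) = √(20935 + (8 - 4*8*(-144)²)) = √(20935 + (8 - 4*8*20736)) = √(20935 + (8 - 663552)) = √(20935 - 663544) = √(-642609) = 3*I*√71401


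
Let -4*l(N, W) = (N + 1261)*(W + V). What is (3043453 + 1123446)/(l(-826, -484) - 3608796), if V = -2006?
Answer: -8333798/6676017 ≈ -1.2483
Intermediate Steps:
l(N, W) = -(-2006 + W)*(1261 + N)/4 (l(N, W) = -(N + 1261)*(W - 2006)/4 = -(1261 + N)*(-2006 + W)/4 = -(-2006 + W)*(1261 + N)/4)
(3043453 + 1123446)/(l(-826, -484) - 3608796) = (3043453 + 1123446)/((1264783/2 - 1261/4*(-484) + (1003/2)*(-826) - 1/4*(-826)*(-484)) - 3608796) = 4166899/((1264783/2 + 152581 - 414239 - 99946) - 3608796) = 4166899/(541575/2 - 3608796) = 4166899/(-6676017/2) = 4166899*(-2/6676017) = -8333798/6676017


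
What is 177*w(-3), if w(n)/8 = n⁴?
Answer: 114696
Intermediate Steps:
w(n) = 8*n⁴
177*w(-3) = 177*(8*(-3)⁴) = 177*(8*81) = 177*648 = 114696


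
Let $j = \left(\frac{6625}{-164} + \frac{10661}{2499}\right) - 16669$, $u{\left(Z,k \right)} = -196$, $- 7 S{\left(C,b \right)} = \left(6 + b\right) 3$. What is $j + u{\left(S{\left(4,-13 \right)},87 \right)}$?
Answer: $- \frac{989527373}{58548} \approx -16901.0$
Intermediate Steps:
$S{\left(C,b \right)} = - \frac{18}{7} - \frac{3 b}{7}$ ($S{\left(C,b \right)} = - \frac{\left(6 + b\right) 3}{7} = - \frac{18 + 3 b}{7} = - \frac{18}{7} - \frac{3 b}{7}$)
$j = - \frac{978051965}{58548}$ ($j = \left(6625 \left(- \frac{1}{164}\right) + 10661 \cdot \frac{1}{2499}\right) - 16669 = \left(- \frac{6625}{164} + \frac{1523}{357}\right) - 16669 = - \frac{2115353}{58548} - 16669 = - \frac{978051965}{58548} \approx -16705.0$)
$j + u{\left(S{\left(4,-13 \right)},87 \right)} = - \frac{978051965}{58548} - 196 = - \frac{989527373}{58548}$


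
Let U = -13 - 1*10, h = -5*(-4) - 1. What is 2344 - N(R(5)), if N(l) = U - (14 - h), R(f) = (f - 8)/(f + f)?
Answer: 2362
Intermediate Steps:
R(f) = (-8 + f)/(2*f) (R(f) = (-8 + f)/((2*f)) = (-8 + f)*(1/(2*f)) = (-8 + f)/(2*f))
h = 19 (h = 20 - 1 = 19)
U = -23 (U = -13 - 10 = -23)
N(l) = -18 (N(l) = -23 - (14 - 1*19) = -23 - (14 - 19) = -23 - 1*(-5) = -23 + 5 = -18)
2344 - N(R(5)) = 2344 - 1*(-18) = 2344 + 18 = 2362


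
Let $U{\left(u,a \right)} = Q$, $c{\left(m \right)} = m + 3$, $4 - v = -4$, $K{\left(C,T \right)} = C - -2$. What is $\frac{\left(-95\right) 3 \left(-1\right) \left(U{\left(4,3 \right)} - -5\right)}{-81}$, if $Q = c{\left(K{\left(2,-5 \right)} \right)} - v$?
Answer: $- \frac{380}{27} \approx -14.074$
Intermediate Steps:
$K{\left(C,T \right)} = 2 + C$ ($K{\left(C,T \right)} = C + 2 = 2 + C$)
$v = 8$ ($v = 4 - -4 = 4 + 4 = 8$)
$c{\left(m \right)} = 3 + m$
$Q = -1$ ($Q = \left(3 + \left(2 + 2\right)\right) - 8 = \left(3 + 4\right) - 8 = 7 - 8 = -1$)
$U{\left(u,a \right)} = -1$
$\frac{\left(-95\right) 3 \left(-1\right) \left(U{\left(4,3 \right)} - -5\right)}{-81} = \frac{\left(-95\right) 3 \left(-1\right) \left(-1 - -5\right)}{-81} = - 95 \left(- 3 \left(-1 + 5\right)\right) \left(- \frac{1}{81}\right) = - 95 \left(\left(-3\right) 4\right) \left(- \frac{1}{81}\right) = \left(-95\right) \left(-12\right) \left(- \frac{1}{81}\right) = 1140 \left(- \frac{1}{81}\right) = - \frac{380}{27}$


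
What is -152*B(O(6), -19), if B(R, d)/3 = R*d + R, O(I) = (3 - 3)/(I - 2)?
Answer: 0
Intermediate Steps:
O(I) = 0 (O(I) = 0/(-2 + I) = 0)
B(R, d) = 3*R + 3*R*d (B(R, d) = 3*(R*d + R) = 3*(R + R*d) = 3*R + 3*R*d)
-152*B(O(6), -19) = -456*0*(1 - 19) = -456*0*(-18) = -152*0 = 0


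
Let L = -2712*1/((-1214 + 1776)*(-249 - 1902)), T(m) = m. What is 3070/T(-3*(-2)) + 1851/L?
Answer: 1119495601/1356 ≈ 8.2559e+5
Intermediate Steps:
L = 452/201477 (L = -2712/((-2151*562)) = -2712/(-1208862) = -2712*(-1/1208862) = 452/201477 ≈ 0.0022434)
3070/T(-3*(-2)) + 1851/L = 3070/((-3*(-2))) + 1851/(452/201477) = 3070/6 + 1851*(201477/452) = 3070*(⅙) + 372933927/452 = 1535/3 + 372933927/452 = 1119495601/1356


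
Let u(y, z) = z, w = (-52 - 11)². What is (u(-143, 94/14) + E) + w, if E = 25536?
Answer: 206582/7 ≈ 29512.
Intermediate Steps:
w = 3969 (w = (-63)² = 3969)
(u(-143, 94/14) + E) + w = (94/14 + 25536) + 3969 = (94*(1/14) + 25536) + 3969 = (47/7 + 25536) + 3969 = 178799/7 + 3969 = 206582/7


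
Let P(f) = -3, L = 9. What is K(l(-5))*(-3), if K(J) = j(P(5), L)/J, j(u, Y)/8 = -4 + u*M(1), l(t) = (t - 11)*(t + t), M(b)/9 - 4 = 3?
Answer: 579/20 ≈ 28.950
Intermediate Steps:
M(b) = 63 (M(b) = 36 + 9*3 = 36 + 27 = 63)
l(t) = 2*t*(-11 + t) (l(t) = (-11 + t)*(2*t) = 2*t*(-11 + t))
j(u, Y) = -32 + 504*u (j(u, Y) = 8*(-4 + u*63) = 8*(-4 + 63*u) = -32 + 504*u)
K(J) = -1544/J (K(J) = (-32 + 504*(-3))/J = (-32 - 1512)/J = -1544/J)
K(l(-5))*(-3) = -1544*(-1/(10*(-11 - 5)))*(-3) = -1544/(2*(-5)*(-16))*(-3) = -1544/160*(-3) = -1544*1/160*(-3) = -193/20*(-3) = 579/20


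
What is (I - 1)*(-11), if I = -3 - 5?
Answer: 99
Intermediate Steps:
I = -8
(I - 1)*(-11) = (-8 - 1)*(-11) = -9*(-11) = 99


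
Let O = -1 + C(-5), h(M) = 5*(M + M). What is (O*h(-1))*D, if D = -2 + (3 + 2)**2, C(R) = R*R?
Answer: -5520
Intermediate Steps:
C(R) = R**2
h(M) = 10*M (h(M) = 5*(2*M) = 10*M)
D = 23 (D = -2 + 5**2 = -2 + 25 = 23)
O = 24 (O = -1 + (-5)**2 = -1 + 25 = 24)
(O*h(-1))*D = (24*(10*(-1)))*23 = (24*(-10))*23 = -240*23 = -5520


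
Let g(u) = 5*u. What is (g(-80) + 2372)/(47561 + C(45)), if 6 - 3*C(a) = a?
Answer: 493/11887 ≈ 0.041474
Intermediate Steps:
C(a) = 2 - a/3
(g(-80) + 2372)/(47561 + C(45)) = (5*(-80) + 2372)/(47561 + (2 - 1/3*45)) = (-400 + 2372)/(47561 + (2 - 15)) = 1972/(47561 - 13) = 1972/47548 = 1972*(1/47548) = 493/11887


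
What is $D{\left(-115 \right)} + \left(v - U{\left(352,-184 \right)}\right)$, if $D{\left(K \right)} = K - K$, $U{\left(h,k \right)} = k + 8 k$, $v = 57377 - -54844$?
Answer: $113877$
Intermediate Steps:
$v = 112221$ ($v = 57377 + 54844 = 112221$)
$U{\left(h,k \right)} = 9 k$
$D{\left(K \right)} = 0$
$D{\left(-115 \right)} + \left(v - U{\left(352,-184 \right)}\right) = 0 + \left(112221 - 9 \left(-184\right)\right) = 0 + \left(112221 - -1656\right) = 0 + \left(112221 + 1656\right) = 0 + 113877 = 113877$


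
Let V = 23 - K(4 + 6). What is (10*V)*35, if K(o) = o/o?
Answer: 7700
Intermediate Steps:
K(o) = 1
V = 22 (V = 23 - 1*1 = 23 - 1 = 22)
(10*V)*35 = (10*22)*35 = 220*35 = 7700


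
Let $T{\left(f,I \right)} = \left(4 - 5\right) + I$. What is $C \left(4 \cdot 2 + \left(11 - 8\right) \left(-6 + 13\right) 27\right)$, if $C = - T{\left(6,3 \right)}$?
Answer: $-1150$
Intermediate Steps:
$T{\left(f,I \right)} = -1 + I$
$C = -2$ ($C = - (-1 + 3) = \left(-1\right) 2 = -2$)
$C \left(4 \cdot 2 + \left(11 - 8\right) \left(-6 + 13\right) 27\right) = - 2 \left(4 \cdot 2 + \left(11 - 8\right) \left(-6 + 13\right) 27\right) = - 2 \left(8 + 3 \cdot 7 \cdot 27\right) = - 2 \left(8 + 21 \cdot 27\right) = - 2 \left(8 + 567\right) = \left(-2\right) 575 = -1150$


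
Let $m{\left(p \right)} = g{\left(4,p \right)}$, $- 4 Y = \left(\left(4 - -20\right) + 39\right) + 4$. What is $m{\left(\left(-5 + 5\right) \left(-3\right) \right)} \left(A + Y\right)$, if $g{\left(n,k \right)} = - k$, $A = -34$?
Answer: $0$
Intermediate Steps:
$Y = - \frac{67}{4}$ ($Y = - \frac{\left(\left(4 - -20\right) + 39\right) + 4}{4} = - \frac{\left(\left(4 + 20\right) + 39\right) + 4}{4} = - \frac{\left(24 + 39\right) + 4}{4} = - \frac{63 + 4}{4} = \left(- \frac{1}{4}\right) 67 = - \frac{67}{4} \approx -16.75$)
$m{\left(p \right)} = - p$
$m{\left(\left(-5 + 5\right) \left(-3\right) \right)} \left(A + Y\right) = - \left(-5 + 5\right) \left(-3\right) \left(-34 - \frac{67}{4}\right) = - 0 \left(-3\right) \left(- \frac{203}{4}\right) = \left(-1\right) 0 \left(- \frac{203}{4}\right) = 0 \left(- \frac{203}{4}\right) = 0$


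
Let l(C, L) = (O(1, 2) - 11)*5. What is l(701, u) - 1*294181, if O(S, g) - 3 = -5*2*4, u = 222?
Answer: -294421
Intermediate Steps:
O(S, g) = -37 (O(S, g) = 3 - 5*2*4 = 3 - 10*4 = 3 - 40 = -37)
l(C, L) = -240 (l(C, L) = (-37 - 11)*5 = -48*5 = -240)
l(701, u) - 1*294181 = -240 - 1*294181 = -240 - 294181 = -294421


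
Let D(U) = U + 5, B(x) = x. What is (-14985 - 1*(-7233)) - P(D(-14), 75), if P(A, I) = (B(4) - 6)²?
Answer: -7756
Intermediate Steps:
D(U) = 5 + U
P(A, I) = 4 (P(A, I) = (4 - 6)² = (-2)² = 4)
(-14985 - 1*(-7233)) - P(D(-14), 75) = (-14985 - 1*(-7233)) - 1*4 = (-14985 + 7233) - 4 = -7752 - 4 = -7756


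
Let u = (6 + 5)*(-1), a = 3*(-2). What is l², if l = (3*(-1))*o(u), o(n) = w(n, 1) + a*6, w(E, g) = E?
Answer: 19881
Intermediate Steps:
a = -6
u = -11 (u = 11*(-1) = -11)
o(n) = -36 + n (o(n) = n - 6*6 = n - 36 = -36 + n)
l = 141 (l = (3*(-1))*(-36 - 11) = -3*(-47) = 141)
l² = 141² = 19881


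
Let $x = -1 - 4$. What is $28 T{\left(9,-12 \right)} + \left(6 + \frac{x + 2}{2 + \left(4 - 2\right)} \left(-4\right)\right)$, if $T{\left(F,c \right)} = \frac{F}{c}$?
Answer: $-12$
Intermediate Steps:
$x = -5$ ($x = -1 - 4 = -5$)
$28 T{\left(9,-12 \right)} + \left(6 + \frac{x + 2}{2 + \left(4 - 2\right)} \left(-4\right)\right) = 28 \frac{9}{-12} + \left(6 + \frac{-5 + 2}{2 + \left(4 - 2\right)} \left(-4\right)\right) = 28 \cdot 9 \left(- \frac{1}{12}\right) + \left(6 + - \frac{3}{2 + \left(4 - 2\right)} \left(-4\right)\right) = 28 \left(- \frac{3}{4}\right) + \left(6 + - \frac{3}{2 + 2} \left(-4\right)\right) = -21 + \left(6 + - \frac{3}{4} \left(-4\right)\right) = -21 + \left(6 + \left(-3\right) \frac{1}{4} \left(-4\right)\right) = -21 + \left(6 - -3\right) = -21 + \left(6 + 3\right) = -21 + 9 = -12$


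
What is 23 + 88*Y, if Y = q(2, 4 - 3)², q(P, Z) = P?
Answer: 375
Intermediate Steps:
Y = 4 (Y = 2² = 4)
23 + 88*Y = 23 + 88*4 = 23 + 352 = 375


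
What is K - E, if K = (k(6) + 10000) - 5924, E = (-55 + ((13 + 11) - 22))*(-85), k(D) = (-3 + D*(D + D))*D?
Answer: -15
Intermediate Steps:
k(D) = D*(-3 + 2*D²) (k(D) = (-3 + D*(2*D))*D = (-3 + 2*D²)*D = D*(-3 + 2*D²))
E = 4505 (E = (-55 + (24 - 22))*(-85) = (-55 + 2)*(-85) = -53*(-85) = 4505)
K = 4490 (K = (6*(-3 + 2*6²) + 10000) - 5924 = (6*(-3 + 2*36) + 10000) - 5924 = (6*(-3 + 72) + 10000) - 5924 = (6*69 + 10000) - 5924 = (414 + 10000) - 5924 = 10414 - 5924 = 4490)
K - E = 4490 - 1*4505 = 4490 - 4505 = -15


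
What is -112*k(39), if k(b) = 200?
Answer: -22400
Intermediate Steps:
-112*k(39) = -112*200 = -22400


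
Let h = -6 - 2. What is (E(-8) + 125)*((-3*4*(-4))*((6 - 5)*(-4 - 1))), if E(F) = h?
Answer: -28080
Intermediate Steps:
h = -8
E(F) = -8
(E(-8) + 125)*((-3*4*(-4))*((6 - 5)*(-4 - 1))) = (-8 + 125)*((-3*4*(-4))*((6 - 5)*(-4 - 1))) = 117*((-12*(-4))*(1*(-5))) = 117*(48*(-5)) = 117*(-240) = -28080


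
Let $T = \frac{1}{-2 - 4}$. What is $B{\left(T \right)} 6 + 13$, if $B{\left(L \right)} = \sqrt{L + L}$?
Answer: $13 + 2 i \sqrt{3} \approx 13.0 + 3.4641 i$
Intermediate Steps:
$T = - \frac{1}{6}$ ($T = \frac{1}{-6} = - \frac{1}{6} \approx -0.16667$)
$B{\left(L \right)} = \sqrt{2} \sqrt{L}$ ($B{\left(L \right)} = \sqrt{2 L} = \sqrt{2} \sqrt{L}$)
$B{\left(T \right)} 6 + 13 = \sqrt{2} \sqrt{- \frac{1}{6}} \cdot 6 + 13 = \sqrt{2} \frac{i \sqrt{6}}{6} \cdot 6 + 13 = \frac{i \sqrt{3}}{3} \cdot 6 + 13 = 2 i \sqrt{3} + 13 = 13 + 2 i \sqrt{3}$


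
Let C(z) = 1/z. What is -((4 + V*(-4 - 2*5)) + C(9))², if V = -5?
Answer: -444889/81 ≈ -5492.5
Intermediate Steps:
C(z) = 1/z
-((4 + V*(-4 - 2*5)) + C(9))² = -((4 - 5*(-4 - 2*5)) + 1/9)² = -((4 - 5*(-4 - 10)) + ⅑)² = -((4 - 5*(-14)) + ⅑)² = -((4 + 70) + ⅑)² = -(74 + ⅑)² = -(667/9)² = -1*444889/81 = -444889/81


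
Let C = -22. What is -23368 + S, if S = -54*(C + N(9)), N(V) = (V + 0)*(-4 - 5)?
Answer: -17806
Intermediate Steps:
N(V) = -9*V (N(V) = V*(-9) = -9*V)
S = 5562 (S = -54*(-22 - 9*9) = -54*(-22 - 81) = -54*(-103) = 5562)
-23368 + S = -23368 + 5562 = -17806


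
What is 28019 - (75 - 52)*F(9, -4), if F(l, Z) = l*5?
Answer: 26984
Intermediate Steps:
F(l, Z) = 5*l
28019 - (75 - 52)*F(9, -4) = 28019 - (75 - 52)*5*9 = 28019 - 23*45 = 28019 - 1*1035 = 28019 - 1035 = 26984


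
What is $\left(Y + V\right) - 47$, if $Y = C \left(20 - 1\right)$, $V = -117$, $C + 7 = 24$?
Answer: $159$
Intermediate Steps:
$C = 17$ ($C = -7 + 24 = 17$)
$Y = 323$ ($Y = 17 \left(20 - 1\right) = 17 \cdot 19 = 323$)
$\left(Y + V\right) - 47 = \left(323 - 117\right) - 47 = 206 - 47 = 159$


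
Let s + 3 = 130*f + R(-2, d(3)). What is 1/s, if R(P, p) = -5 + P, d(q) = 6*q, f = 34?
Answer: 1/4410 ≈ 0.00022676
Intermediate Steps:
s = 4410 (s = -3 + (130*34 + (-5 - 2)) = -3 + (4420 - 7) = -3 + 4413 = 4410)
1/s = 1/4410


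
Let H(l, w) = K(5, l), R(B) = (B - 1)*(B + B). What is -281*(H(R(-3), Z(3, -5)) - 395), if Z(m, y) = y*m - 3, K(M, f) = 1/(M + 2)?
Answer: 776684/7 ≈ 1.1095e+5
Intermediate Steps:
K(M, f) = 1/(2 + M)
Z(m, y) = -3 + m*y (Z(m, y) = m*y - 3 = -3 + m*y)
R(B) = 2*B*(-1 + B) (R(B) = (-1 + B)*(2*B) = 2*B*(-1 + B))
H(l, w) = ⅐ (H(l, w) = 1/(2 + 5) = 1/7 = ⅐)
-281*(H(R(-3), Z(3, -5)) - 395) = -281*(⅐ - 395) = -281*(-2764/7) = 776684/7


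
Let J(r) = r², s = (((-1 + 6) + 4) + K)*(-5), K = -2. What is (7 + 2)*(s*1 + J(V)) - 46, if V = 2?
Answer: -325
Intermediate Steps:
s = -35 (s = (((-1 + 6) + 4) - 2)*(-5) = ((5 + 4) - 2)*(-5) = (9 - 2)*(-5) = 7*(-5) = -35)
(7 + 2)*(s*1 + J(V)) - 46 = (7 + 2)*(-35*1 + 2²) - 46 = 9*(-35 + 4) - 46 = 9*(-31) - 46 = -279 - 46 = -325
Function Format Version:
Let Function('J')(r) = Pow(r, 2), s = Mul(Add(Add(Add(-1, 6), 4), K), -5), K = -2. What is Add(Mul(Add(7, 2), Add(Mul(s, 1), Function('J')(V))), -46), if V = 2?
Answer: -325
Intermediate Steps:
s = -35 (s = Mul(Add(Add(Add(-1, 6), 4), -2), -5) = Mul(Add(Add(5, 4), -2), -5) = Mul(Add(9, -2), -5) = Mul(7, -5) = -35)
Add(Mul(Add(7, 2), Add(Mul(s, 1), Function('J')(V))), -46) = Add(Mul(Add(7, 2), Add(Mul(-35, 1), Pow(2, 2))), -46) = Add(Mul(9, Add(-35, 4)), -46) = Add(Mul(9, -31), -46) = Add(-279, -46) = -325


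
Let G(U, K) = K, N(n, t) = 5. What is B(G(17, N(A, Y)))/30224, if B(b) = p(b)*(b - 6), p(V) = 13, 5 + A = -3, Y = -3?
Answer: -13/30224 ≈ -0.00043012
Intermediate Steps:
A = -8 (A = -5 - 3 = -8)
B(b) = -78 + 13*b (B(b) = 13*(b - 6) = 13*(-6 + b) = -78 + 13*b)
B(G(17, N(A, Y)))/30224 = (-78 + 13*5)/30224 = (-78 + 65)*(1/30224) = -13*1/30224 = -13/30224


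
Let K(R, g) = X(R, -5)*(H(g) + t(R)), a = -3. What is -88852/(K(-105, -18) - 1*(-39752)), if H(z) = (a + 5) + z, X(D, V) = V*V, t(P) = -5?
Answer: -88852/39227 ≈ -2.2651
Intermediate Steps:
X(D, V) = V²
H(z) = 2 + z (H(z) = (-3 + 5) + z = 2 + z)
K(R, g) = -75 + 25*g (K(R, g) = (-5)²*((2 + g) - 5) = 25*(-3 + g) = -75 + 25*g)
-88852/(K(-105, -18) - 1*(-39752)) = -88852/((-75 + 25*(-18)) - 1*(-39752)) = -88852/((-75 - 450) + 39752) = -88852/(-525 + 39752) = -88852/39227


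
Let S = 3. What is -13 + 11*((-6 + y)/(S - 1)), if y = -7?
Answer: -169/2 ≈ -84.500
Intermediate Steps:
-13 + 11*((-6 + y)/(S - 1)) = -13 + 11*((-6 - 7)/(3 - 1)) = -13 + 11*(-13/2) = -13 - 143/2 = -169/2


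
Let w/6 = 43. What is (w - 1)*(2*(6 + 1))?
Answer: 3598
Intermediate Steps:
w = 258 (w = 6*43 = 258)
(w - 1)*(2*(6 + 1)) = (258 - 1)*(2*(6 + 1)) = 257*(2*7) = 257*14 = 3598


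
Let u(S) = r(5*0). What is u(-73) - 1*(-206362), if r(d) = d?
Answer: 206362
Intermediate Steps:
u(S) = 0 (u(S) = 5*0 = 0)
u(-73) - 1*(-206362) = 0 - 1*(-206362) = 0 + 206362 = 206362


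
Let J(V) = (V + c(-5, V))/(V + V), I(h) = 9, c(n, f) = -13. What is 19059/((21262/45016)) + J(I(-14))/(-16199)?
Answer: 62541419119114/1549904121 ≈ 40352.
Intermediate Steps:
J(V) = (-13 + V)/(2*V) (J(V) = (V - 13)/(V + V) = (-13 + V)/((2*V)) = (-13 + V)*(1/(2*V)) = (-13 + V)/(2*V))
19059/((21262/45016)) + J(I(-14))/(-16199) = 19059/((21262/45016)) + ((½)*(-13 + 9)/9)/(-16199) = 19059/((21262*(1/45016))) + ((½)*(⅑)*(-4))*(-1/16199) = 19059/(10631/22508) - 2/9*(-1/16199) = 19059*(22508/10631) + 2/145791 = 428979972/10631 + 2/145791 = 62541419119114/1549904121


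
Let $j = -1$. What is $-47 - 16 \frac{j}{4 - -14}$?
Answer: $- \frac{415}{9} \approx -46.111$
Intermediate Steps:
$-47 - 16 \frac{j}{4 - -14} = -47 - 16 \left(- \frac{1}{4 - -14}\right) = -47 - 16 \left(- \frac{1}{4 + 14}\right) = -47 - 16 \left(- \frac{1}{18}\right) = -47 - 16 \left(\left(-1\right) \frac{1}{18}\right) = -47 - - \frac{8}{9} = -47 + \frac{8}{9} = - \frac{415}{9}$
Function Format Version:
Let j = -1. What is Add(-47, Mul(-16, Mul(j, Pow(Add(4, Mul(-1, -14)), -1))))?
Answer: Rational(-415, 9) ≈ -46.111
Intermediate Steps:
Add(-47, Mul(-16, Mul(j, Pow(Add(4, Mul(-1, -14)), -1)))) = Add(-47, Mul(-16, Mul(-1, Pow(Add(4, Mul(-1, -14)), -1)))) = Add(-47, Mul(-16, Mul(-1, Pow(Add(4, 14), -1)))) = Add(-47, Mul(-16, Mul(-1, Pow(18, -1)))) = Add(-47, Mul(-16, Mul(-1, Rational(1, 18)))) = Add(-47, Mul(-16, Rational(-1, 18))) = Add(-47, Rational(8, 9)) = Rational(-415, 9)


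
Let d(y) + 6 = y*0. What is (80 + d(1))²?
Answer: 5476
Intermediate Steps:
d(y) = -6 (d(y) = -6 + y*0 = -6 + 0 = -6)
(80 + d(1))² = (80 - 6)² = 74² = 5476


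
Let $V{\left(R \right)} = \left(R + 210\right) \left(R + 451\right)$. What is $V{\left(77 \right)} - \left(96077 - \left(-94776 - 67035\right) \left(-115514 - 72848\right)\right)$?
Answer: $30479099041$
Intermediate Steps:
$V{\left(R \right)} = \left(210 + R\right) \left(451 + R\right)$
$V{\left(77 \right)} - \left(96077 - \left(-94776 - 67035\right) \left(-115514 - 72848\right)\right) = \left(94710 + 77^{2} + 661 \cdot 77\right) - \left(96077 - \left(-94776 - 67035\right) \left(-115514 - 72848\right)\right) = \left(94710 + 5929 + 50897\right) - \left(96077 + 161811 \left(-115514 - 72848\right)\right) = 151536 - -30478947505 = 151536 + \left(30479043582 - 96077\right) = 151536 + 30478947505 = 30479099041$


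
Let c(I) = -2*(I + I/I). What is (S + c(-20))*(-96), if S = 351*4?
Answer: -138432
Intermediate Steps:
c(I) = -2 - 2*I (c(I) = -2*(I + 1) = -2*(1 + I) = -2 - 2*I)
S = 1404
(S + c(-20))*(-96) = (1404 + (-2 - 2*(-20)))*(-96) = (1404 + (-2 + 40))*(-96) = (1404 + 38)*(-96) = 1442*(-96) = -138432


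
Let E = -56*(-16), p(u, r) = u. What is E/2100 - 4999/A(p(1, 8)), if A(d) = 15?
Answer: -8321/25 ≈ -332.84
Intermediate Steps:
E = 896
E/2100 - 4999/A(p(1, 8)) = 896/2100 - 4999/15 = 896*(1/2100) - 4999*1/15 = 32/75 - 4999/15 = -8321/25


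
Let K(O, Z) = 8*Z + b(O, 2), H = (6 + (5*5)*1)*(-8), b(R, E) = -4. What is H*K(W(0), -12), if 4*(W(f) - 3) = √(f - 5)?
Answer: 24800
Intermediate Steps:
W(f) = 3 + √(-5 + f)/4 (W(f) = 3 + √(f - 5)/4 = 3 + √(-5 + f)/4)
H = -248 (H = (6 + 25*1)*(-8) = (6 + 25)*(-8) = 31*(-8) = -248)
K(O, Z) = -4 + 8*Z (K(O, Z) = 8*Z - 4 = -4 + 8*Z)
H*K(W(0), -12) = -248*(-4 + 8*(-12)) = -248*(-4 - 96) = -248*(-100) = 24800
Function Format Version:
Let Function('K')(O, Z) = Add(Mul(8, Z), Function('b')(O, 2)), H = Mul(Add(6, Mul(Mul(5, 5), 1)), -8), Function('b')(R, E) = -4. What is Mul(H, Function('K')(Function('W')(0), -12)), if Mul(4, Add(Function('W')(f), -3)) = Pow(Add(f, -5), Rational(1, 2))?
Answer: 24800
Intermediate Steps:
Function('W')(f) = Add(3, Mul(Rational(1, 4), Pow(Add(-5, f), Rational(1, 2)))) (Function('W')(f) = Add(3, Mul(Rational(1, 4), Pow(Add(f, -5), Rational(1, 2)))) = Add(3, Mul(Rational(1, 4), Pow(Add(-5, f), Rational(1, 2)))))
H = -248 (H = Mul(Add(6, Mul(25, 1)), -8) = Mul(Add(6, 25), -8) = Mul(31, -8) = -248)
Function('K')(O, Z) = Add(-4, Mul(8, Z)) (Function('K')(O, Z) = Add(Mul(8, Z), -4) = Add(-4, Mul(8, Z)))
Mul(H, Function('K')(Function('W')(0), -12)) = Mul(-248, Add(-4, Mul(8, -12))) = Mul(-248, Add(-4, -96)) = Mul(-248, -100) = 24800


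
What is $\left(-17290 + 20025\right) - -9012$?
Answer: $11747$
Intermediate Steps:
$\left(-17290 + 20025\right) - -9012 = 2735 + \left(-1512 + 10524\right) = 2735 + 9012 = 11747$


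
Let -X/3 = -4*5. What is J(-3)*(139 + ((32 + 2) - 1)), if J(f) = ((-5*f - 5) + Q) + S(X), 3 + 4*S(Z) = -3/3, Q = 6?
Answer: 2580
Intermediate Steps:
X = 60 (X = -(-12)*5 = -3*(-20) = 60)
S(Z) = -1 (S(Z) = -¾ + (-3/3)/4 = -¾ + (-3*⅓)/4 = -¾ + (¼)*(-1) = -¾ - ¼ = -1)
J(f) = -5*f (J(f) = ((-5*f - 5) + 6) - 1 = ((-5 - 5*f) + 6) - 1 = (1 - 5*f) - 1 = -5*f)
J(-3)*(139 + ((32 + 2) - 1)) = (-5*(-3))*(139 + ((32 + 2) - 1)) = 15*(139 + (34 - 1)) = 15*(139 + 33) = 15*172 = 2580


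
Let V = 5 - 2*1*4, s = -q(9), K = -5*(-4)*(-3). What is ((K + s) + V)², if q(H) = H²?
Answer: 20736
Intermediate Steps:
K = -60 (K = 20*(-3) = -60)
s = -81 (s = -1*9² = -1*81 = -81)
V = -3 (V = 5 - 2*4 = 5 - 8 = -3)
((K + s) + V)² = ((-60 - 81) - 3)² = (-141 - 3)² = (-144)² = 20736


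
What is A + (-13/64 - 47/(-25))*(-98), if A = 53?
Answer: -89067/800 ≈ -111.33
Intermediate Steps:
A + (-13/64 - 47/(-25))*(-98) = 53 + (-13/64 - 47/(-25))*(-98) = 53 + (-13*1/64 - 47*(-1/25))*(-98) = 53 + (-13/64 + 47/25)*(-98) = 53 + (2683/1600)*(-98) = 53 - 131467/800 = -89067/800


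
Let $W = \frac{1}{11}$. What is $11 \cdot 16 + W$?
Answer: $\frac{1937}{11} \approx 176.09$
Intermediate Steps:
$W = \frac{1}{11} \approx 0.090909$
$11 \cdot 16 + W = 11 \cdot 16 + \frac{1}{11} = 176 + \frac{1}{11} = \frac{1937}{11}$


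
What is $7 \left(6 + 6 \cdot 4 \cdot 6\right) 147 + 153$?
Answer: $154503$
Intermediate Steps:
$7 \left(6 + 6 \cdot 4 \cdot 6\right) 147 + 153 = 7 \left(6 + 24 \cdot 6\right) 147 + 153 = 7 \left(6 + 144\right) 147 + 153 = 7 \cdot 150 \cdot 147 + 153 = 1050 \cdot 147 + 153 = 154350 + 153 = 154503$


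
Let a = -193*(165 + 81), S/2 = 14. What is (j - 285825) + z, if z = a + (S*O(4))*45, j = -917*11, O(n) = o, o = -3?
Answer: -347170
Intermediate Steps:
S = 28 (S = 2*14 = 28)
O(n) = -3
j = -10087
a = -47478 (a = -193*246 = -47478)
z = -51258 (z = -47478 + (28*(-3))*45 = -47478 - 84*45 = -47478 - 3780 = -51258)
(j - 285825) + z = (-10087 - 285825) - 51258 = -295912 - 51258 = -347170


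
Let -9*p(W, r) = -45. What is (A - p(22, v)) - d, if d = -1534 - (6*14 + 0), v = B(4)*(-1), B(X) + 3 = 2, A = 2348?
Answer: 3961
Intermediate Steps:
B(X) = -1 (B(X) = -3 + 2 = -1)
v = 1 (v = -1*(-1) = 1)
p(W, r) = 5 (p(W, r) = -⅑*(-45) = 5)
d = -1618 (d = -1534 - (84 + 0) = -1534 - 1*84 = -1534 - 84 = -1618)
(A - p(22, v)) - d = (2348 - 1*5) - 1*(-1618) = (2348 - 5) + 1618 = 2343 + 1618 = 3961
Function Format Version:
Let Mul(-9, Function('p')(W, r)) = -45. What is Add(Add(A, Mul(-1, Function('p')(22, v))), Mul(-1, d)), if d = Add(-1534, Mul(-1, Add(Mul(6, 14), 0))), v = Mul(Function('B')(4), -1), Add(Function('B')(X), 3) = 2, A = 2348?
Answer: 3961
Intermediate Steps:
Function('B')(X) = -1 (Function('B')(X) = Add(-3, 2) = -1)
v = 1 (v = Mul(-1, -1) = 1)
Function('p')(W, r) = 5 (Function('p')(W, r) = Mul(Rational(-1, 9), -45) = 5)
d = -1618 (d = Add(-1534, Mul(-1, Add(84, 0))) = Add(-1534, Mul(-1, 84)) = Add(-1534, -84) = -1618)
Add(Add(A, Mul(-1, Function('p')(22, v))), Mul(-1, d)) = Add(Add(2348, Mul(-1, 5)), Mul(-1, -1618)) = Add(Add(2348, -5), 1618) = Add(2343, 1618) = 3961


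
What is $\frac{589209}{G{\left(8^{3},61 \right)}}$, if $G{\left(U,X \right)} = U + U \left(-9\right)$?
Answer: $- \frac{589209}{4096} \approx -143.85$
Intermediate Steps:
$G{\left(U,X \right)} = - 8 U$ ($G{\left(U,X \right)} = U - 9 U = - 8 U$)
$\frac{589209}{G{\left(8^{3},61 \right)}} = \frac{589209}{\left(-8\right) 8^{3}} = \frac{589209}{\left(-8\right) 512} = \frac{589209}{-4096} = 589209 \left(- \frac{1}{4096}\right) = - \frac{589209}{4096}$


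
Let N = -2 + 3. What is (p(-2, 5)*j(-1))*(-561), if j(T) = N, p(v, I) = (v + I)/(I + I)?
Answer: -1683/10 ≈ -168.30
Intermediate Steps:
N = 1
p(v, I) = (I + v)/(2*I) (p(v, I) = (I + v)/((2*I)) = (I + v)*(1/(2*I)) = (I + v)/(2*I))
j(T) = 1
(p(-2, 5)*j(-1))*(-561) = (((½)*(5 - 2)/5)*1)*(-561) = (((½)*(⅕)*3)*1)*(-561) = ((3/10)*1)*(-561) = (3/10)*(-561) = -1683/10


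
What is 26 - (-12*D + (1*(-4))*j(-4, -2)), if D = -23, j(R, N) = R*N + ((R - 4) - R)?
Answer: -234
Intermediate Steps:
j(R, N) = -4 + N*R (j(R, N) = N*R + ((-4 + R) - R) = N*R - 4 = -4 + N*R)
26 - (-12*D + (1*(-4))*j(-4, -2)) = 26 - (-12*(-23) + (1*(-4))*(-4 - 2*(-4))) = 26 - (276 - 4*(-4 + 8)) = 26 - (276 - 4*4) = 26 - (276 - 16) = 26 - 1*260 = 26 - 260 = -234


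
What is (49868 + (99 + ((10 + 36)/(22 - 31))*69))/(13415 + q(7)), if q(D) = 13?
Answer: 148843/40284 ≈ 3.6948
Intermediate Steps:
(49868 + (99 + ((10 + 36)/(22 - 31))*69))/(13415 + q(7)) = (49868 + (99 + ((10 + 36)/(22 - 31))*69))/(13415 + 13) = (49868 + (99 + (46/(-9))*69))/13428 = (49868 + (99 + (46*(-⅑))*69))*(1/13428) = (49868 + (99 - 46/9*69))*(1/13428) = (49868 + (99 - 1058/3))*(1/13428) = (49868 - 761/3)*(1/13428) = (148843/3)*(1/13428) = 148843/40284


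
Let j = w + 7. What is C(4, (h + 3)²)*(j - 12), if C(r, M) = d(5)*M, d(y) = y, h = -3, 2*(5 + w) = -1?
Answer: 0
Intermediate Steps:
w = -11/2 (w = -5 + (½)*(-1) = -5 - ½ = -11/2 ≈ -5.5000)
C(r, M) = 5*M
j = 3/2 (j = -11/2 + 7 = 3/2 ≈ 1.5000)
C(4, (h + 3)²)*(j - 12) = (5*(-3 + 3)²)*(3/2 - 12) = (5*0²)*(-21/2) = (5*0)*(-21/2) = 0*(-21/2) = 0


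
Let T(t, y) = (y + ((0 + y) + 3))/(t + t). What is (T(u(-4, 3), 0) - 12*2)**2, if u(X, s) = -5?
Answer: 59049/100 ≈ 590.49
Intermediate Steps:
T(t, y) = (3 + 2*y)/(2*t) (T(t, y) = (y + (y + 3))/((2*t)) = (y + (3 + y))*(1/(2*t)) = (3 + 2*y)*(1/(2*t)) = (3 + 2*y)/(2*t))
(T(u(-4, 3), 0) - 12*2)**2 = ((3/2 + 0)/(-5) - 12*2)**2 = (-1/5*3/2 - 24)**2 = (-3/10 - 24)**2 = (-243/10)**2 = 59049/100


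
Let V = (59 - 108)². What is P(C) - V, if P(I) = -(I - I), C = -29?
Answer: -2401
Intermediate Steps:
V = 2401 (V = (-49)² = 2401)
P(I) = 0 (P(I) = -1*0 = 0)
P(C) - V = 0 - 1*2401 = 0 - 2401 = -2401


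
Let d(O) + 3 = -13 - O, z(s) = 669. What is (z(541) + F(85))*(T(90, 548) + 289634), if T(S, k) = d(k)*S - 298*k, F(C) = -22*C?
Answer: -90759570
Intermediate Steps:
d(O) = -16 - O (d(O) = -3 + (-13 - O) = -16 - O)
T(S, k) = -298*k + S*(-16 - k) (T(S, k) = (-16 - k)*S - 298*k = S*(-16 - k) - 298*k = -298*k + S*(-16 - k))
(z(541) + F(85))*(T(90, 548) + 289634) = (669 - 22*85)*((-298*548 - 1*90*(16 + 548)) + 289634) = (669 - 1870)*((-163304 - 1*90*564) + 289634) = -1201*((-163304 - 50760) + 289634) = -1201*(-214064 + 289634) = -1201*75570 = -90759570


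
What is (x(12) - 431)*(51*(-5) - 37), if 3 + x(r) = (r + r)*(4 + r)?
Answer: 14600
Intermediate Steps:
x(r) = -3 + 2*r*(4 + r) (x(r) = -3 + (r + r)*(4 + r) = -3 + (2*r)*(4 + r) = -3 + 2*r*(4 + r))
(x(12) - 431)*(51*(-5) - 37) = ((-3 + 2*12**2 + 8*12) - 431)*(51*(-5) - 37) = ((-3 + 2*144 + 96) - 431)*(-255 - 37) = ((-3 + 288 + 96) - 431)*(-292) = (381 - 431)*(-292) = -50*(-292) = 14600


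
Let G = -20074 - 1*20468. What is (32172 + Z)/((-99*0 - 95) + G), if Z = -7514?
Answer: -24658/40637 ≈ -0.60679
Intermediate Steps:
G = -40542 (G = -20074 - 20468 = -40542)
(32172 + Z)/((-99*0 - 95) + G) = (32172 - 7514)/((-99*0 - 95) - 40542) = 24658/((0 - 95) - 40542) = 24658/(-95 - 40542) = 24658/(-40637) = 24658*(-1/40637) = -24658/40637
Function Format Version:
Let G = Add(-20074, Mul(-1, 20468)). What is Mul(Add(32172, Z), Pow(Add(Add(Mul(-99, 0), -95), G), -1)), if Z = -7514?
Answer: Rational(-24658, 40637) ≈ -0.60679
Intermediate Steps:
G = -40542 (G = Add(-20074, -20468) = -40542)
Mul(Add(32172, Z), Pow(Add(Add(Mul(-99, 0), -95), G), -1)) = Mul(Add(32172, -7514), Pow(Add(Add(Mul(-99, 0), -95), -40542), -1)) = Mul(24658, Pow(Add(Add(0, -95), -40542), -1)) = Mul(24658, Pow(Add(-95, -40542), -1)) = Mul(24658, Pow(-40637, -1)) = Mul(24658, Rational(-1, 40637)) = Rational(-24658, 40637)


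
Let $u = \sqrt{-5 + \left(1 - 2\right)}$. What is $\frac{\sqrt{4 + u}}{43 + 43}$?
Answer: $\frac{\sqrt{4 + i \sqrt{6}}}{86} \approx 0.024239 + 0.0068319 i$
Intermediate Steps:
$u = i \sqrt{6}$ ($u = \sqrt{-5 - 1} = \sqrt{-6} = i \sqrt{6} \approx 2.4495 i$)
$\frac{\sqrt{4 + u}}{43 + 43} = \frac{\sqrt{4 + i \sqrt{6}}}{43 + 43} = \frac{\sqrt{4 + i \sqrt{6}}}{86}$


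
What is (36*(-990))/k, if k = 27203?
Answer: -3240/2473 ≈ -1.3102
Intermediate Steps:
(36*(-990))/k = (36*(-990))/27203 = -35640*1/27203 = -3240/2473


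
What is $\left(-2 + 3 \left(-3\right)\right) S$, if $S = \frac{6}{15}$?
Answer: $- \frac{22}{5} \approx -4.4$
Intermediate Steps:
$S = \frac{2}{5}$ ($S = 6 \cdot \frac{1}{15} = \frac{2}{5} \approx 0.4$)
$\left(-2 + 3 \left(-3\right)\right) S = \left(-2 + 3 \left(-3\right)\right) \frac{2}{5} = \left(-2 - 9\right) \frac{2}{5} = \left(-11\right) \frac{2}{5} = - \frac{22}{5}$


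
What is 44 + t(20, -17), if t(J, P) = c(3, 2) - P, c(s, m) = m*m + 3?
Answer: 68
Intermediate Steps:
c(s, m) = 3 + m² (c(s, m) = m² + 3 = 3 + m²)
t(J, P) = 7 - P (t(J, P) = (3 + 2²) - P = (3 + 4) - P = 7 - P)
44 + t(20, -17) = 44 + (7 - 1*(-17)) = 44 + (7 + 17) = 44 + 24 = 68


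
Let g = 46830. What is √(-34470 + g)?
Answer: 2*√3090 ≈ 111.18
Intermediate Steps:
√(-34470 + g) = √(-34470 + 46830) = √12360 = 2*√3090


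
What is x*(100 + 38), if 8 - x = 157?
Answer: -20562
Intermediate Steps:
x = -149 (x = 8 - 1*157 = 8 - 157 = -149)
x*(100 + 38) = -149*(100 + 38) = -149*138 = -20562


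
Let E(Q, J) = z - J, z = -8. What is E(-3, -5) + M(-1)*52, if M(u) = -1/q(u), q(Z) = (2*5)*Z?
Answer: 11/5 ≈ 2.2000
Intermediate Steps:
E(Q, J) = -8 - J
q(Z) = 10*Z
M(u) = -1/(10*u)
E(-3, -5) + M(-1)*52 = (-8 - 1*(-5)) - ⅒/(-1)*52 = (-8 + 5) - ⅒*(-1)*52 = -3 + (⅒)*52 = -3 + 26/5 = 11/5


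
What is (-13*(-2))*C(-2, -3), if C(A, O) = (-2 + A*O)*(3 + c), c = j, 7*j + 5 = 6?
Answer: 2288/7 ≈ 326.86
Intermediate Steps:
j = 1/7 (j = -5/7 + (1/7)*6 = -5/7 + 6/7 = 1/7 ≈ 0.14286)
c = 1/7 ≈ 0.14286
C(A, O) = -44/7 + 22*A*O/7 (C(A, O) = (-2 + A*O)*(3 + 1/7) = (-2 + A*O)*(22/7) = -44/7 + 22*A*O/7)
(-13*(-2))*C(-2, -3) = (-13*(-2))*(-44/7 + (22/7)*(-2)*(-3)) = 26*(-44/7 + 132/7) = 26*(88/7) = 2288/7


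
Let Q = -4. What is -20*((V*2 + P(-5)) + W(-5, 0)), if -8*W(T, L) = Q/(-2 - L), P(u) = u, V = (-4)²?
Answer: -535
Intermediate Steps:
V = 16
W(T, L) = 1/(2*(-2 - L)) (W(T, L) = -(-1)/(2*(-2 - L)) = 1/(2*(-2 - L)))
-20*((V*2 + P(-5)) + W(-5, 0)) = -20*((16*2 - 5) - 1/(4 + 2*0)) = -20*((32 - 5) - 1/(4 + 0)) = -20*(27 - 1/4) = -20*(27 - 1*¼) = -20*(27 - ¼) = -20*107/4 = -535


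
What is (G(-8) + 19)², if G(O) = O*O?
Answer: 6889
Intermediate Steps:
G(O) = O²
(G(-8) + 19)² = ((-8)² + 19)² = (64 + 19)² = 83² = 6889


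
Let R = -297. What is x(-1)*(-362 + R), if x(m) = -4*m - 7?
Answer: 1977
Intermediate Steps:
x(m) = -7 - 4*m
x(-1)*(-362 + R) = (-7 - 4*(-1))*(-362 - 297) = (-7 + 4)*(-659) = -3*(-659) = 1977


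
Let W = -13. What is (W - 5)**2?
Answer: 324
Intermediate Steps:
(W - 5)**2 = (-13 - 5)**2 = (-18)**2 = 324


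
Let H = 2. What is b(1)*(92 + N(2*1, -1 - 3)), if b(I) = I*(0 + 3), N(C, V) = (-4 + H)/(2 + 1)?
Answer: 274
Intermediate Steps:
N(C, V) = -⅔ (N(C, V) = (-4 + 2)/(2 + 1) = -2/3 = -2*⅓ = -⅔)
b(I) = 3*I (b(I) = I*3 = 3*I)
b(1)*(92 + N(2*1, -1 - 3)) = (3*1)*(92 - ⅔) = 3*(274/3) = 274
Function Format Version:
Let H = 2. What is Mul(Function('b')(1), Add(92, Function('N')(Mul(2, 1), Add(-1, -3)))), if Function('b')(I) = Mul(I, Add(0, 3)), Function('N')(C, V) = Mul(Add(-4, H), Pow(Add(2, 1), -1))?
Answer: 274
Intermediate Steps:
Function('N')(C, V) = Rational(-2, 3) (Function('N')(C, V) = Mul(Add(-4, 2), Pow(Add(2, 1), -1)) = Mul(-2, Pow(3, -1)) = Mul(-2, Rational(1, 3)) = Rational(-2, 3))
Function('b')(I) = Mul(3, I) (Function('b')(I) = Mul(I, 3) = Mul(3, I))
Mul(Function('b')(1), Add(92, Function('N')(Mul(2, 1), Add(-1, -3)))) = Mul(Mul(3, 1), Add(92, Rational(-2, 3))) = Mul(3, Rational(274, 3)) = 274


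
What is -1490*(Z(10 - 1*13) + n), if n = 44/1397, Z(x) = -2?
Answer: 372500/127 ≈ 2933.1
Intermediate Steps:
n = 4/127 (n = 44*(1/1397) = 4/127 ≈ 0.031496)
-1490*(Z(10 - 1*13) + n) = -1490*(-2 + 4/127) = -1490*(-250/127) = 372500/127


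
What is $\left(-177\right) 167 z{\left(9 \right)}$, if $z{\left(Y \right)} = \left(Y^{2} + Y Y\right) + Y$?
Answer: $-5054589$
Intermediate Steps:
$z{\left(Y \right)} = Y + 2 Y^{2}$ ($z{\left(Y \right)} = \left(Y^{2} + Y^{2}\right) + Y = 2 Y^{2} + Y = Y + 2 Y^{2}$)
$\left(-177\right) 167 z{\left(9 \right)} = \left(-177\right) 167 \cdot 9 \left(1 + 2 \cdot 9\right) = - 29559 \cdot 9 \left(1 + 18\right) = - 29559 \cdot 9 \cdot 19 = \left(-29559\right) 171 = -5054589$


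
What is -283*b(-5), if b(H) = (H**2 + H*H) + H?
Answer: -12735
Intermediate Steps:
b(H) = H + 2*H**2 (b(H) = (H**2 + H**2) + H = 2*H**2 + H = H + 2*H**2)
-283*b(-5) = -(-1415)*(1 + 2*(-5)) = -(-1415)*(1 - 10) = -(-1415)*(-9) = -283*45 = -12735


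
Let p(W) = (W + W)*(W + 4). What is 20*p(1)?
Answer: 200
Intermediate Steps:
p(W) = 2*W*(4 + W) (p(W) = (2*W)*(4 + W) = 2*W*(4 + W))
20*p(1) = 20*(2*1*(4 + 1)) = 20*(2*1*5) = 20*10 = 200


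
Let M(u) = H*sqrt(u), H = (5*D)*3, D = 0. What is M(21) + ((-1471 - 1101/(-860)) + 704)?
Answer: -658519/860 ≈ -765.72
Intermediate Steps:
H = 0 (H = (5*0)*3 = 0*3 = 0)
M(u) = 0 (M(u) = 0*sqrt(u) = 0)
M(21) + ((-1471 - 1101/(-860)) + 704) = 0 + ((-1471 - 1101/(-860)) + 704) = 0 + ((-1471 - 1101*(-1/860)) + 704) = 0 + ((-1471 + 1101/860) + 704) = 0 + (-1263959/860 + 704) = 0 - 658519/860 = -658519/860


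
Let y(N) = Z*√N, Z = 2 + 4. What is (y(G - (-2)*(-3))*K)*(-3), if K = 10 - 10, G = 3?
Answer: 0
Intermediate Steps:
Z = 6
y(N) = 6*√N
K = 0
(y(G - (-2)*(-3))*K)*(-3) = ((6*√(3 - (-2)*(-3)))*0)*(-3) = ((6*√(3 - 2*3))*0)*(-3) = ((6*√(3 - 6))*0)*(-3) = ((6*√(-3))*0)*(-3) = ((6*(I*√3))*0)*(-3) = ((6*I*√3)*0)*(-3) = 0*(-3) = 0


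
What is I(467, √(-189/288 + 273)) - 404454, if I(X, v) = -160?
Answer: -404614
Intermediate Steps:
I(467, √(-189/288 + 273)) - 404454 = -160 - 404454 = -404614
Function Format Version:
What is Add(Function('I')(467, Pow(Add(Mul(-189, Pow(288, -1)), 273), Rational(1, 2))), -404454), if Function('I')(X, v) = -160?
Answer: -404614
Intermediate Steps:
Add(Function('I')(467, Pow(Add(Mul(-189, Pow(288, -1)), 273), Rational(1, 2))), -404454) = Add(-160, -404454) = -404614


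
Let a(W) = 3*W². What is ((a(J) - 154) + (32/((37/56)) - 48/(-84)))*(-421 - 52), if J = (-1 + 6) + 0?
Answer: 3674737/259 ≈ 14188.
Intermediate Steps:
J = 5 (J = 5 + 0 = 5)
((a(J) - 154) + (32/((37/56)) - 48/(-84)))*(-421 - 52) = ((3*5² - 154) + (32/((37/56)) - 48/(-84)))*(-421 - 52) = ((3*25 - 154) + (32/((37*(1/56))) - 48*(-1/84)))*(-473) = ((75 - 154) + (32/(37/56) + 4/7))*(-473) = (-79 + (32*(56/37) + 4/7))*(-473) = (-79 + (1792/37 + 4/7))*(-473) = (-79 + 12692/259)*(-473) = -7769/259*(-473) = 3674737/259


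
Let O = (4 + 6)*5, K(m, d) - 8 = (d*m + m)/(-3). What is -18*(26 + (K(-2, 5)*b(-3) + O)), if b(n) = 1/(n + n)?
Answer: -1332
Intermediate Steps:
b(n) = 1/(2*n)
K(m, d) = 8 - m/3 - d*m/3 (K(m, d) = 8 + (d*m + m)/(-3) = 8 + (m + d*m)*(-⅓) = 8 + (-m/3 - d*m/3) = 8 - m/3 - d*m/3)
O = 50 (O = 10*5 = 50)
-18*(26 + (K(-2, 5)*b(-3) + O)) = -18*(26 + ((8 - ⅓*(-2) - ⅓*5*(-2))*((½)/(-3)) + 50)) = -18*(26 + ((8 + ⅔ + 10/3)*((½)*(-⅓)) + 50)) = -18*(26 + (12*(-⅙) + 50)) = -18*(26 + (-2 + 50)) = -18*(26 + 48) = -18*74 = -1332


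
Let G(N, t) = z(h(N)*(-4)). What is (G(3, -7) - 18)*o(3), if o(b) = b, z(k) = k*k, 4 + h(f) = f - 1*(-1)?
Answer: -54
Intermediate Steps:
h(f) = -3 + f (h(f) = -4 + (f - 1*(-1)) = -4 + (f + 1) = -4 + (1 + f) = -3 + f)
z(k) = k²
G(N, t) = (12 - 4*N)² (G(N, t) = ((-3 + N)*(-4))² = (12 - 4*N)²)
(G(3, -7) - 18)*o(3) = (16*(3 - 1*3)² - 18)*3 = (16*(3 - 3)² - 18)*3 = (16*0² - 18)*3 = (16*0 - 18)*3 = (0 - 18)*3 = -18*3 = -54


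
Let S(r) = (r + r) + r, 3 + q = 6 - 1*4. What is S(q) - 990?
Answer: -993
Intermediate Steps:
q = -1 (q = -3 + (6 - 1*4) = -3 + (6 - 4) = -3 + 2 = -1)
S(r) = 3*r (S(r) = 2*r + r = 3*r)
S(q) - 990 = 3*(-1) - 990 = -3 - 990 = -993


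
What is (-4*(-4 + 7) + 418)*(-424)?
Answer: -172144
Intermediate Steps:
(-4*(-4 + 7) + 418)*(-424) = (-4*3 + 418)*(-424) = (-12 + 418)*(-424) = 406*(-424) = -172144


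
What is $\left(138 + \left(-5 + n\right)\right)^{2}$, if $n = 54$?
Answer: $34969$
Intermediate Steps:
$\left(138 + \left(-5 + n\right)\right)^{2} = \left(138 + \left(-5 + 54\right)\right)^{2} = \left(138 + 49\right)^{2} = 187^{2} = 34969$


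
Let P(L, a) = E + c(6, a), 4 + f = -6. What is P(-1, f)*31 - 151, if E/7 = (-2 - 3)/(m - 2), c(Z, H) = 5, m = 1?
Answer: 1089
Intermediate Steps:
f = -10 (f = -4 - 6 = -10)
E = 35 (E = 7*((-2 - 3)/(1 - 2)) = 7*(-5/(-1)) = 7*(-5*(-1)) = 7*5 = 35)
P(L, a) = 40 (P(L, a) = 35 + 5 = 40)
P(-1, f)*31 - 151 = 40*31 - 151 = 1240 - 151 = 1089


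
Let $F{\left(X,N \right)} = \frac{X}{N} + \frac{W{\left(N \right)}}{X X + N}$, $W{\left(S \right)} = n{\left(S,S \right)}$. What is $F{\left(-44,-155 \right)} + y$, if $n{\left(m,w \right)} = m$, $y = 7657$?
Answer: $\frac{2113807474}{276055} \approx 7657.2$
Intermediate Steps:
$W{\left(S \right)} = S$
$F{\left(X,N \right)} = \frac{N}{N + X^{2}} + \frac{X}{N}$ ($F{\left(X,N \right)} = \frac{X}{N} + \frac{N}{X X + N} = \frac{X}{N} + \frac{N}{X^{2} + N} = \frac{X}{N} + \frac{N}{N + X^{2}} = \frac{N}{N + X^{2}} + \frac{X}{N}$)
$F{\left(-44,-155 \right)} + y = \frac{\left(-155\right)^{2} + \left(-44\right)^{3} - -6820}{\left(-155\right) \left(-155 + \left(-44\right)^{2}\right)} + 7657 = - \frac{24025 - 85184 + 6820}{155 \left(-155 + 1936\right)} + 7657 = \left(- \frac{1}{155}\right) \frac{1}{1781} \left(-54339\right) + 7657 = \frac{54339}{276055} + 7657 = \frac{2113807474}{276055}$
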